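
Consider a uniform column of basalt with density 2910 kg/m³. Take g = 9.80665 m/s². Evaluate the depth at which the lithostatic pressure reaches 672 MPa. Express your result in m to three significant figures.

h = P/(ρg) = 672 MPa / (2910 kg/m³ × 9.80665 m/s²) = 6.720×10^8 Pa / 28537 Pa/m = 23548 m

23500 m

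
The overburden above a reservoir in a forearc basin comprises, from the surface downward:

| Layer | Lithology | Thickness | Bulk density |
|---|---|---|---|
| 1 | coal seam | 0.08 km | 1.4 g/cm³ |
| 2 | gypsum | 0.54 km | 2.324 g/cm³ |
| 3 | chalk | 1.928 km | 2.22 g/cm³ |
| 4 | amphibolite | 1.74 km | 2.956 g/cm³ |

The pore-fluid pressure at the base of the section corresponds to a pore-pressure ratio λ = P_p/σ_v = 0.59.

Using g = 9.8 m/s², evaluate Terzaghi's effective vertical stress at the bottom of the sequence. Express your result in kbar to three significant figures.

0.434 kbar

Overburden (lithostatic) stress σ_v:
coal seam: 1400 kg/m³ × 9.8 m/s² × 80 m = 1.098×10^6 Pa = 1.098 MPa
gypsum: 2324 kg/m³ × 9.8 m/s² × 540 m = 1.230×10^7 Pa = 12.30 MPa
chalk: 2220 kg/m³ × 9.8 m/s² × 1928 m = 4.195×10^7 Pa = 41.95 MPa
amphibolite: 2956 kg/m³ × 9.8 m/s² × 1740 m = 5.041×10^7 Pa = 50.41 MPa
Total = 1.098 + 12.30 + 41.95 + 50.41 = 105.75 MPa
Pore pressure P_p = λ·σ_v = 0.59 × 105.7 MPa = 62.39 MPa
Effective stress σ' = σ_v − P_p = 105.7 − 62.39 = 43.356 MPa = 0.43356 kbar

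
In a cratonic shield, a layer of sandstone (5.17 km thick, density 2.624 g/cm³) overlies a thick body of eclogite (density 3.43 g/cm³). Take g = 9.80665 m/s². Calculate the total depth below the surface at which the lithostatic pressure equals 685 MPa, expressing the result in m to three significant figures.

21600 m

Pressure at base of upper layers: 2624×9.80665×5170 = 1.330×10^8 Pa = 133.0 MPa
Remaining pressure to be supplied by eclogite: 6.850×10^8 − 1.330×10^8 = 5.520×10^8 Pa
Additional depth in eclogite = 5.520×10^8 Pa / (3430 kg/m³ × 9.80665 m/s²) = 16409 m
Total depth = 5170 m + 16409 m = 21579 m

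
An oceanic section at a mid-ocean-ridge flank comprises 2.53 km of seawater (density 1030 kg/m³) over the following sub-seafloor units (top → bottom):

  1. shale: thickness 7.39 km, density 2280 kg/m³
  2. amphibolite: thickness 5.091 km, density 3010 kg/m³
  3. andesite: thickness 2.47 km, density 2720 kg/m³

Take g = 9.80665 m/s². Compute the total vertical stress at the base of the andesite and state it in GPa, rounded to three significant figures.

0.407 GPa

seawater: 1030 kg/m³ × 9.80665 m/s² × 2530 m = 2.556×10^7 Pa = 0.02556 GPa
shale: 2280 kg/m³ × 9.80665 m/s² × 7390 m = 1.652×10^8 Pa = 0.1652 GPa
amphibolite: 3010 kg/m³ × 9.80665 m/s² × 5091 m = 1.503×10^8 Pa = 0.1503 GPa
andesite: 2720 kg/m³ × 9.80665 m/s² × 2470 m = 6.588×10^7 Pa = 0.06588 GPa
Total = 0.02556 + 0.1652 + 0.1503 + 0.06588 = 0.40695 GPa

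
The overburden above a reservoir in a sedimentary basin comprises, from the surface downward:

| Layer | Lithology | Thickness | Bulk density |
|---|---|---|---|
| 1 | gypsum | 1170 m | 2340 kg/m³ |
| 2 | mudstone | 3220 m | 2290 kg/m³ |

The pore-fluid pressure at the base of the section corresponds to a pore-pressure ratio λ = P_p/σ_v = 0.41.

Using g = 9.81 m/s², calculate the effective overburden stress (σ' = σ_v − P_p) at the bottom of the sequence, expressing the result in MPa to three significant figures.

Overburden (lithostatic) stress σ_v:
gypsum: 2340 kg/m³ × 9.81 m/s² × 1170 m = 2.686×10^7 Pa = 26.86 MPa
mudstone: 2290 kg/m³ × 9.81 m/s² × 3220 m = 7.234×10^7 Pa = 72.34 MPa
Total = 26.86 + 72.34 = 99.195 MPa
Pore pressure P_p = λ·σ_v = 0.41 × 99.19 MPa = 40.67 MPa
Effective stress σ' = σ_v − P_p = 99.19 − 40.67 = 58.525 MPa

58.5 MPa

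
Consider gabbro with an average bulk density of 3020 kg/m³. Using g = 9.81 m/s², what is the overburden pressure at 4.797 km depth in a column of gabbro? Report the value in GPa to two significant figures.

0.14 GPa

gabbro: 3020 kg/m³ × 9.81 m/s² × 4797 m = 1.421×10^8 Pa = 0.1421 GPa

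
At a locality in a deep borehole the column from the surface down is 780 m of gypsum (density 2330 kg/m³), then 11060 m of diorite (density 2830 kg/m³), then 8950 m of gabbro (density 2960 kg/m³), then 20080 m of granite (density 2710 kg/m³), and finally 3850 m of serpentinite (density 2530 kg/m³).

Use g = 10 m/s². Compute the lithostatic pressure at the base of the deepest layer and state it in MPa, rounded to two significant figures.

1200 MPa

gypsum: 2330 kg/m³ × 10 m/s² × 780 m = 1.817×10^7 Pa = 18.17 MPa
diorite: 2830 kg/m³ × 10 m/s² × 11060 m = 3.130×10^8 Pa = 313.0 MPa
gabbro: 2960 kg/m³ × 10 m/s² × 8950 m = 2.649×10^8 Pa = 264.9 MPa
granite: 2710 kg/m³ × 10 m/s² × 20080 m = 5.442×10^8 Pa = 544.2 MPa
serpentinite: 2530 kg/m³ × 10 m/s² × 3850 m = 9.741×10^7 Pa = 97.41 MPa
Total = 18.17 + 313.0 + 264.9 + 544.2 + 97.41 = 1237.7 MPa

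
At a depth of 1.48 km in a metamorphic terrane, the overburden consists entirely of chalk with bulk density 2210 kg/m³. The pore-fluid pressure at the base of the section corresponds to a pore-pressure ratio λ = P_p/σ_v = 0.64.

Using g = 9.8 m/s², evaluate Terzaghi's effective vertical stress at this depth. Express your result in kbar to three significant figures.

Overburden (lithostatic) stress σ_v:
chalk: 2210 kg/m³ × 9.8 m/s² × 1480 m = 3.205×10^7 Pa = 32.05 MPa
Pore pressure P_p = λ·σ_v = 0.64 × 32.05 MPa = 20.51 MPa
Effective stress σ' = σ_v − P_p = 32.05 − 20.51 = 11.539 MPa = 0.11539 kbar

0.115 kbar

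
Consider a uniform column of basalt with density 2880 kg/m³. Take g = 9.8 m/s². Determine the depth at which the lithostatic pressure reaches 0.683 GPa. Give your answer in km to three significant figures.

h = P/(ρg) = 0.683 GPa / (2880 kg/m³ × 9.8 m/s²) = 6.830×10^8 Pa / 28224 Pa/m = 24199 m
= 24.199 km

24.2 km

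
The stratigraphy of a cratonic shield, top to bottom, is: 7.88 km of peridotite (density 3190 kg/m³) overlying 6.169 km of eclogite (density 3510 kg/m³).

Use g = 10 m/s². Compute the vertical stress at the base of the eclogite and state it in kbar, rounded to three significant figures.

peridotite: 3190 kg/m³ × 10 m/s² × 7880 m = 2.514×10^8 Pa = 2.514 kbar
eclogite: 3510 kg/m³ × 10 m/s² × 6169 m = 2.165×10^8 Pa = 2.165 kbar
Total = 2.514 + 2.165 = 4.6790 kbar

4.68 kbar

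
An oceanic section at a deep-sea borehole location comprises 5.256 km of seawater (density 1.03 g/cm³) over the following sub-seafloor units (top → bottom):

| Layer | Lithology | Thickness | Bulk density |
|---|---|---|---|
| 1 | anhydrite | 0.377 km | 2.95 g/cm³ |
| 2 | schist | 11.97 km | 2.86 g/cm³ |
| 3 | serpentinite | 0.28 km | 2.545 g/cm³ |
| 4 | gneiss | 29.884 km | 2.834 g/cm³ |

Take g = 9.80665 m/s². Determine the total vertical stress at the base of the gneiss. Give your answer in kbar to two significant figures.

12 kbar

seawater: 1030 kg/m³ × 9.80665 m/s² × 5256 m = 5.309×10^7 Pa = 0.5309 kbar
anhydrite: 2950 kg/m³ × 9.80665 m/s² × 377 m = 1.091×10^7 Pa = 0.1091 kbar
schist: 2860 kg/m³ × 9.80665 m/s² × 11970 m = 3.357×10^8 Pa = 3.357 kbar
serpentinite: 2545 kg/m³ × 9.80665 m/s² × 280 m = 6.988×10^6 Pa = 0.06988 kbar
gneiss: 2834 kg/m³ × 9.80665 m/s² × 29884 m = 8.305×10^8 Pa = 8.305 kbar
Total = 0.5309 + 0.1091 + 3.357 + 0.06988 + 8.305 = 12.372 kbar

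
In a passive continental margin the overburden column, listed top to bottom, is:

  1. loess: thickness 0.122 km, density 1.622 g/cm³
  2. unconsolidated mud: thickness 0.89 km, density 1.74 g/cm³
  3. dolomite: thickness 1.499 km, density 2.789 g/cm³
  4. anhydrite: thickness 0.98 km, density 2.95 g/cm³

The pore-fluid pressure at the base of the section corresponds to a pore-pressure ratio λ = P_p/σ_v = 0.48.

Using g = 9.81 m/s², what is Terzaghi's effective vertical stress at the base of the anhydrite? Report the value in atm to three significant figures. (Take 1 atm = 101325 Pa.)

Overburden (lithostatic) stress σ_v:
loess: 1622 kg/m³ × 9.81 m/s² × 122 m = 1.941×10^6 Pa = 1.941 MPa
unconsolidated mud: 1740 kg/m³ × 9.81 m/s² × 890 m = 1.519×10^7 Pa = 15.19 MPa
dolomite: 2789 kg/m³ × 9.81 m/s² × 1499 m = 4.101×10^7 Pa = 41.01 MPa
anhydrite: 2950 kg/m³ × 9.81 m/s² × 980 m = 2.836×10^7 Pa = 28.36 MPa
Total = 1.941 + 15.19 + 41.01 + 28.36 = 86.506 MPa
Pore pressure P_p = λ·σ_v = 0.48 × 86.51 MPa = 41.52 MPa
Effective stress σ' = σ_v − P_p = 86.51 − 41.52 = 44.983 MPa = 443.95 atm

444 atm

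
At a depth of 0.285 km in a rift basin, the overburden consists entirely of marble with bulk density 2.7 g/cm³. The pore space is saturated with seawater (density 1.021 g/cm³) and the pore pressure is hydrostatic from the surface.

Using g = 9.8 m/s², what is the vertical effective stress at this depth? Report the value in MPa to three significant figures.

4.69 MPa

Overburden (lithostatic) stress σ_v:
marble: 2700 kg/m³ × 9.8 m/s² × 285 m = 7.541×10^6 Pa = 7.541 MPa
Pore pressure P_p = 1021 kg/m³ × 9.8 m/s² × 285 m = 2.852×10^6 Pa = 2.852 MPa
Effective stress σ' = σ_v − P_p = 7.541 − 2.852 = 4.6894 MPa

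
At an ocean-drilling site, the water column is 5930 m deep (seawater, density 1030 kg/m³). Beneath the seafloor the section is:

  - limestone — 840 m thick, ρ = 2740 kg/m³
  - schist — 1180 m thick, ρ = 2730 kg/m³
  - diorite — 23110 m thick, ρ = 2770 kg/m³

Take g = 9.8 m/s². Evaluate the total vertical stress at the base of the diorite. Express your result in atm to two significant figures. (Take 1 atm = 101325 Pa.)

7300 atm

seawater: 1030 kg/m³ × 9.8 m/s² × 5930 m = 5.986×10^7 Pa = 590.7 atm
limestone: 2740 kg/m³ × 9.8 m/s² × 840 m = 2.256×10^7 Pa = 222.6 atm
schist: 2730 kg/m³ × 9.8 m/s² × 1180 m = 3.157×10^7 Pa = 311.6 atm
diorite: 2770 kg/m³ × 9.8 m/s² × 23110 m = 6.273×10^8 Pa = 6191 atm
Total = 590.7 + 222.6 + 311.6 + 6191 = 7316.3 atm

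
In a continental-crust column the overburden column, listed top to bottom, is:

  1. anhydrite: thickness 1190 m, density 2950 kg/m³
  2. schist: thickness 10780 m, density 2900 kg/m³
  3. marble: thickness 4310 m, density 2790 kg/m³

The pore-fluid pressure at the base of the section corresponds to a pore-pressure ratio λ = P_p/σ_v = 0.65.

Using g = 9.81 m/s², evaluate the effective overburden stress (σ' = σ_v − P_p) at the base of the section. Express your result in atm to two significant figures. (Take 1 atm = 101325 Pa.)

Overburden (lithostatic) stress σ_v:
anhydrite: 2950 kg/m³ × 9.81 m/s² × 1190 m = 3.444×10^7 Pa = 34.44 MPa
schist: 2900 kg/m³ × 9.81 m/s² × 10780 m = 3.067×10^8 Pa = 306.7 MPa
marble: 2790 kg/m³ × 9.81 m/s² × 4310 m = 1.180×10^8 Pa = 118.0 MPa
Total = 34.44 + 306.7 + 118.0 = 459.08 MPa
Pore pressure P_p = λ·σ_v = 0.65 × 459.1 MPa = 298.4 MPa
Effective stress σ' = σ_v − P_p = 459.1 − 298.4 = 160.68 MPa = 1585.8 atm

1600 atm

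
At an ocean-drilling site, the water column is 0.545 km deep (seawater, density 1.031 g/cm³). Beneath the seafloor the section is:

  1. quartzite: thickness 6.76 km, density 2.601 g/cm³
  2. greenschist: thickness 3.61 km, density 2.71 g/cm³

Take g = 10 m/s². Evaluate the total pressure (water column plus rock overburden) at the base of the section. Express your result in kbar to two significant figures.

seawater: 1031 kg/m³ × 10 m/s² × 545 m = 5.619×10^6 Pa = 0.05619 kbar
quartzite: 2601 kg/m³ × 10 m/s² × 6760 m = 1.758×10^8 Pa = 1.758 kbar
greenschist: 2710 kg/m³ × 10 m/s² × 3610 m = 9.783×10^7 Pa = 0.9783 kbar
Total = 0.05619 + 1.758 + 0.9783 = 2.7928 kbar

2.8 kbar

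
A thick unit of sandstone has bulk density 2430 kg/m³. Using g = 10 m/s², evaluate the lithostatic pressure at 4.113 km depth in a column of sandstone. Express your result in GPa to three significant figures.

0.0999 GPa

sandstone: 2430 kg/m³ × 10 m/s² × 4113 m = 9.995×10^7 Pa = 0.09995 GPa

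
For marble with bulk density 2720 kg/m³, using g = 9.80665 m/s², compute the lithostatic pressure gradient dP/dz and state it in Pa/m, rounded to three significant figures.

26700 Pa/m

dP/dz = ρg = 2720 kg/m³ × 9.80665 m/s² = 26674 Pa/m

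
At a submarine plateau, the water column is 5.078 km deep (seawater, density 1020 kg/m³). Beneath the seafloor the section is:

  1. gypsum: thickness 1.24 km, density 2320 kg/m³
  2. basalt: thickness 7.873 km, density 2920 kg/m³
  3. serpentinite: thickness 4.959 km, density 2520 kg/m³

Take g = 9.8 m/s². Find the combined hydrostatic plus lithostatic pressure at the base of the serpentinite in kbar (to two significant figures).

seawater: 1020 kg/m³ × 9.8 m/s² × 5078 m = 5.076×10^7 Pa = 0.5076 kbar
gypsum: 2320 kg/m³ × 9.8 m/s² × 1240 m = 2.819×10^7 Pa = 0.2819 kbar
basalt: 2920 kg/m³ × 9.8 m/s² × 7873 m = 2.253×10^8 Pa = 2.253 kbar
serpentinite: 2520 kg/m³ × 9.8 m/s² × 4959 m = 1.225×10^8 Pa = 1.225 kbar
Total = 0.5076 + 0.2819 + 2.253 + 1.225 = 4.2671 kbar

4.3 kbar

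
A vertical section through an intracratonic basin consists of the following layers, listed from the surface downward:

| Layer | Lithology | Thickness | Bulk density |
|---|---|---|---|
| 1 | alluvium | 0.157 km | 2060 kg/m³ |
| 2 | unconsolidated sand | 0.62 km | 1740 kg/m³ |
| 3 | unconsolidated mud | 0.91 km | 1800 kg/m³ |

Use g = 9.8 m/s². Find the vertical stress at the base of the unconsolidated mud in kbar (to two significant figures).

0.30 kbar

alluvium: 2060 kg/m³ × 9.8 m/s² × 157 m = 3.170×10^6 Pa = 0.03170 kbar
unconsolidated sand: 1740 kg/m³ × 9.8 m/s² × 620 m = 1.057×10^7 Pa = 0.1057 kbar
unconsolidated mud: 1800 kg/m³ × 9.8 m/s² × 910 m = 1.605×10^7 Pa = 0.1605 kbar
Total = 0.03170 + 0.1057 + 0.1605 = 0.29794 kbar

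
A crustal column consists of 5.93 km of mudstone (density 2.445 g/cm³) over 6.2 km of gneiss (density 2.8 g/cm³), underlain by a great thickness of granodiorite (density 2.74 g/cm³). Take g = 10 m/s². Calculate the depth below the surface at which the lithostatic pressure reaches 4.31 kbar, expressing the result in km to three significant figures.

16.2 km

Pressure at base of upper layers: 2445×10×5930 + 2800×10×6200 = 3.186×10^8 Pa = 3.186 kbar
Remaining pressure to be supplied by granodiorite: 4.310×10^8 − 3.186×10^8 = 1.124×10^8 Pa
Additional depth in granodiorite = 1.124×10^8 Pa / (2740 kg/m³ × 10 m/s²) = 4102.6 m
Total depth = 12130 m + 4102.6 m = 16233 m
= 16.233 km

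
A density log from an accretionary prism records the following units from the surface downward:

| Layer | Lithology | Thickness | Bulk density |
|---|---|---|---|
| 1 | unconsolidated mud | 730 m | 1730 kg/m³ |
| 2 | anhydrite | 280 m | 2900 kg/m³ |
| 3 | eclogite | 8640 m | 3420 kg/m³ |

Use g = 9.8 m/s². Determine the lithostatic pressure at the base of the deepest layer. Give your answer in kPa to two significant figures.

310000 kPa

unconsolidated mud: 1730 kg/m³ × 9.8 m/s² × 730 m = 1.238×10^7 Pa = 12376 kPa
anhydrite: 2900 kg/m³ × 9.8 m/s² × 280 m = 7.958×10^6 Pa = 7958 kPa
eclogite: 3420 kg/m³ × 9.8 m/s² × 8640 m = 2.896×10^8 Pa = 2.896×10^5 kPa
Total = 12376 + 7958 + 2.896×10^5 = 3.0991×10^5 kPa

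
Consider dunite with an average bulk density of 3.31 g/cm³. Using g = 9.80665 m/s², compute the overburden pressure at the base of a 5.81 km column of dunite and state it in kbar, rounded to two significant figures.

1.9 kbar

dunite: 3310 kg/m³ × 9.80665 m/s² × 5810 m = 1.886×10^8 Pa = 1.886 kbar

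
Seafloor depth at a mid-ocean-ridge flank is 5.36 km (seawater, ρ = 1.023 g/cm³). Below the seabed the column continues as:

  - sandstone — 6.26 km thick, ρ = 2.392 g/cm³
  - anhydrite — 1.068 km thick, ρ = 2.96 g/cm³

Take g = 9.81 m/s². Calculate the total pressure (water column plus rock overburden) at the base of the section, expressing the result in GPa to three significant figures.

0.232 GPa

seawater: 1023 kg/m³ × 9.81 m/s² × 5360 m = 5.379×10^7 Pa = 0.05379 GPa
sandstone: 2392 kg/m³ × 9.81 m/s² × 6260 m = 1.469×10^8 Pa = 0.1469 GPa
anhydrite: 2960 kg/m³ × 9.81 m/s² × 1068 m = 3.101×10^7 Pa = 0.03101 GPa
Total = 0.05379 + 0.1469 + 0.03101 = 0.23170 GPa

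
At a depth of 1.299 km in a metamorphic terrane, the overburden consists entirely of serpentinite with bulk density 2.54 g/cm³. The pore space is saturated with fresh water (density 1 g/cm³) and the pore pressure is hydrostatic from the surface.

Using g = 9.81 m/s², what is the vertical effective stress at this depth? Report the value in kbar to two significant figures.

Overburden (lithostatic) stress σ_v:
serpentinite: 2540 kg/m³ × 9.81 m/s² × 1299 m = 3.237×10^7 Pa = 32.37 MPa
Pore pressure P_p = 1000 kg/m³ × 9.81 m/s² × 1299 m = 1.274×10^7 Pa = 12.74 MPa
Effective stress σ' = σ_v − P_p = 32.37 − 12.74 = 19.625 MPa = 0.19625 kbar

0.20 kbar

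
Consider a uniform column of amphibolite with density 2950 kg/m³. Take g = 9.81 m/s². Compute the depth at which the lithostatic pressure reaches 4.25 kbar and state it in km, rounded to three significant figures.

h = P/(ρg) = 4.25 kbar / (2950 kg/m³ × 9.81 m/s²) = 4.250×10^8 Pa / 28940 Pa/m = 14686 m
= 14.686 km

14.7 km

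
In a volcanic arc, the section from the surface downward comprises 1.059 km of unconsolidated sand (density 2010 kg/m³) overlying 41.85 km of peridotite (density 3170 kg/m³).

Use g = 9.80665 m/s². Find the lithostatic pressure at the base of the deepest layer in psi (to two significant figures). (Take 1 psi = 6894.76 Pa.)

190000 psi

unconsolidated sand: 2010 kg/m³ × 9.80665 m/s² × 1059 m = 2.087×10^7 Pa = 3028 psi
peridotite: 3170 kg/m³ × 9.80665 m/s² × 41850 m = 1.301×10^9 Pa = 1.887×10^5 psi
Total = 3028 + 1.887×10^5 = 1.9172×10^5 psi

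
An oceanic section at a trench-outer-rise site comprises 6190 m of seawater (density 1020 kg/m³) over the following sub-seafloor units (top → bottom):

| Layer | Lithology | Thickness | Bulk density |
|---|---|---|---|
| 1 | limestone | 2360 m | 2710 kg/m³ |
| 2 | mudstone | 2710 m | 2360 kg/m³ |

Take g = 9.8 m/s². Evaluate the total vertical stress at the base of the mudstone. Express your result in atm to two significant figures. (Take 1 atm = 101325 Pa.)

1800 atm

seawater: 1020 kg/m³ × 9.8 m/s² × 6190 m = 6.188×10^7 Pa = 610.7 atm
limestone: 2710 kg/m³ × 9.8 m/s² × 2360 m = 6.268×10^7 Pa = 618.6 atm
mudstone: 2360 kg/m³ × 9.8 m/s² × 2710 m = 6.268×10^7 Pa = 618.6 atm
Total = 610.7 + 618.6 + 618.6 = 1847.8 atm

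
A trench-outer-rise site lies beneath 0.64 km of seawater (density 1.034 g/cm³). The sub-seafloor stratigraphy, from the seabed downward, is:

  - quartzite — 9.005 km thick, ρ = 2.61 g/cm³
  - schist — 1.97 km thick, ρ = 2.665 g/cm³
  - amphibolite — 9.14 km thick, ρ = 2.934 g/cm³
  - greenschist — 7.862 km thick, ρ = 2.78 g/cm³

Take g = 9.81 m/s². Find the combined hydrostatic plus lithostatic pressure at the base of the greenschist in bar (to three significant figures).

seawater: 1034 kg/m³ × 9.81 m/s² × 640 m = 6.492×10^6 Pa = 64.92 bar
quartzite: 2610 kg/m³ × 9.81 m/s² × 9005 m = 2.306×10^8 Pa = 2306 bar
schist: 2665 kg/m³ × 9.81 m/s² × 1970 m = 5.150×10^7 Pa = 515.0 bar
amphibolite: 2934 kg/m³ × 9.81 m/s² × 9140 m = 2.631×10^8 Pa = 2631 bar
greenschist: 2780 kg/m³ × 9.81 m/s² × 7862 m = 2.144×10^8 Pa = 2144 bar
Total = 64.92 + 2306 + 515.0 + 2631 + 2144 = 7660.4 bar

7660 bar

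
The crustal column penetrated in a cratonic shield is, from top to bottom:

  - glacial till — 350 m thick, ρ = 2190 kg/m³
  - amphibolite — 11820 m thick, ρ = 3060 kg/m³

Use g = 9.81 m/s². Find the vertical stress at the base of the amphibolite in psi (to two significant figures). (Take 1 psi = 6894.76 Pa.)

glacial till: 2190 kg/m³ × 9.81 m/s² × 350 m = 7.519×10^6 Pa = 1091 psi
amphibolite: 3060 kg/m³ × 9.81 m/s² × 11820 m = 3.548×10^8 Pa = 51462 psi
Total = 1091 + 51462 = 52553 psi

53000 psi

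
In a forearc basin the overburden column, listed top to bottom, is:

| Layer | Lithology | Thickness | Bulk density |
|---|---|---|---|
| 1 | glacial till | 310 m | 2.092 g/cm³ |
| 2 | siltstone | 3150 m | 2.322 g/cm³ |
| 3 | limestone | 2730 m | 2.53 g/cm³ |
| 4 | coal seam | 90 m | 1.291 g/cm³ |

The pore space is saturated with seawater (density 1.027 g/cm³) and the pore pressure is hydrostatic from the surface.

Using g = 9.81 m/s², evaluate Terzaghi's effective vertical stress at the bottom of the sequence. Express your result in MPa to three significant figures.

83.7 MPa

Overburden (lithostatic) stress σ_v:
glacial till: 2092 kg/m³ × 9.81 m/s² × 310 m = 6.362×10^6 Pa = 6.362 MPa
siltstone: 2322 kg/m³ × 9.81 m/s² × 3150 m = 7.175×10^7 Pa = 71.75 MPa
limestone: 2530 kg/m³ × 9.81 m/s² × 2730 m = 6.776×10^7 Pa = 67.76 MPa
coal seam: 1291 kg/m³ × 9.81 m/s² × 90 m = 1.140×10^6 Pa = 1.140 MPa
Total = 6.362 + 71.75 + 67.76 + 1.140 = 147.01 MPa
Pore pressure P_p = 1027 kg/m³ × 9.81 m/s² × 6280 m = 6.327×10^7 Pa = 63.27 MPa
Effective stress σ' = σ_v − P_p = 147.0 − 63.27 = 83.742 MPa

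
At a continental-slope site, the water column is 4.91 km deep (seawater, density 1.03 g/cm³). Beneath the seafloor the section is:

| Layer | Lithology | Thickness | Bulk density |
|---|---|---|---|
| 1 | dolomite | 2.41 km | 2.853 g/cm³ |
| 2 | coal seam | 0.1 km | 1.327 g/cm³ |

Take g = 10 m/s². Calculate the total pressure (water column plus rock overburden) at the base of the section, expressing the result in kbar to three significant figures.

1.21 kbar

seawater: 1030 kg/m³ × 10 m/s² × 4910 m = 5.057×10^7 Pa = 0.5057 kbar
dolomite: 2853 kg/m³ × 10 m/s² × 2410 m = 6.876×10^7 Pa = 0.6876 kbar
coal seam: 1327 kg/m³ × 10 m/s² × 100 m = 1.327×10^6 Pa = 0.01327 kbar
Total = 0.5057 + 0.6876 + 0.01327 = 1.2066 kbar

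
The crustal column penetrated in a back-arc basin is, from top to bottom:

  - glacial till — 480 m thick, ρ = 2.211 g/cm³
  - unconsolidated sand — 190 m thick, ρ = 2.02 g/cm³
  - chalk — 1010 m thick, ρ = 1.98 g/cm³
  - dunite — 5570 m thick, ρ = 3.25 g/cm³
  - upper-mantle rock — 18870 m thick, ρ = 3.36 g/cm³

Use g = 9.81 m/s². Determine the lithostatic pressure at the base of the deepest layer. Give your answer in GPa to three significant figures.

0.833 GPa

glacial till: 2211 kg/m³ × 9.81 m/s² × 480 m = 1.041×10^7 Pa = 0.01041 GPa
unconsolidated sand: 2020 kg/m³ × 9.81 m/s² × 190 m = 3.765×10^6 Pa = 3.765×10^-3 GPa
chalk: 1980 kg/m³ × 9.81 m/s² × 1010 m = 1.962×10^7 Pa = 0.01962 GPa
dunite: 3250 kg/m³ × 9.81 m/s² × 5570 m = 1.776×10^8 Pa = 0.1776 GPa
upper-mantle rock: 3360 kg/m³ × 9.81 m/s² × 18870 m = 6.220×10^8 Pa = 0.6220 GPa
Total = 0.01041 + 3.765×10^-3 + 0.01962 + 0.1776 + 0.6220 = 0.83337 GPa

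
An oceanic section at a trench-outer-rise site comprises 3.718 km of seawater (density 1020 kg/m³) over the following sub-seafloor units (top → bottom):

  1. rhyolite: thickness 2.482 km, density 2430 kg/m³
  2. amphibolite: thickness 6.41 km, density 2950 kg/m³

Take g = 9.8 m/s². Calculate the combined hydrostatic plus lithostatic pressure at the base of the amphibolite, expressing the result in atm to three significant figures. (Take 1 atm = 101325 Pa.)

2780 atm

seawater: 1020 kg/m³ × 9.8 m/s² × 3718 m = 3.717×10^7 Pa = 366.8 atm
rhyolite: 2430 kg/m³ × 9.8 m/s² × 2482 m = 5.911×10^7 Pa = 583.3 atm
amphibolite: 2950 kg/m³ × 9.8 m/s² × 6410 m = 1.853×10^8 Pa = 1829 atm
Total = 366.8 + 583.3 + 1829 = 2779.0 atm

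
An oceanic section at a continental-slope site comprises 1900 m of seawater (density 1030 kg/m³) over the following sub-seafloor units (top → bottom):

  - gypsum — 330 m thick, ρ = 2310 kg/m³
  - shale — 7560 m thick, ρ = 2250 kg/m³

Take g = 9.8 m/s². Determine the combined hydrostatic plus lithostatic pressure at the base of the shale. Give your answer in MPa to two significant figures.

seawater: 1030 kg/m³ × 9.8 m/s² × 1900 m = 1.918×10^7 Pa = 19.18 MPa
gypsum: 2310 kg/m³ × 9.8 m/s² × 330 m = 7.471×10^6 Pa = 7.471 MPa
shale: 2250 kg/m³ × 9.8 m/s² × 7560 m = 1.667×10^8 Pa = 166.7 MPa
Total = 19.18 + 7.471 + 166.7 = 193.35 MPa

190 MPa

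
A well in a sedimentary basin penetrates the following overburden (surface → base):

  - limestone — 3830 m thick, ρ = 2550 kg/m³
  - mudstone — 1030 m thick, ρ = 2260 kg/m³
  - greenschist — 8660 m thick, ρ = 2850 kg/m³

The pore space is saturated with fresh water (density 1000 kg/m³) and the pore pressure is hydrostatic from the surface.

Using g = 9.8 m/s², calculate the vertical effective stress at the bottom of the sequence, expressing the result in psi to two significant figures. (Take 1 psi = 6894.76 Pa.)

Overburden (lithostatic) stress σ_v:
limestone: 2550 kg/m³ × 9.8 m/s² × 3830 m = 9.571×10^7 Pa = 95.71 MPa
mudstone: 2260 kg/m³ × 9.8 m/s² × 1030 m = 2.281×10^7 Pa = 22.81 MPa
greenschist: 2850 kg/m³ × 9.8 m/s² × 8660 m = 2.419×10^8 Pa = 241.9 MPa
Total = 95.71 + 22.81 + 241.9 = 360.40 MPa
Pore pressure P_p = 1000 kg/m³ × 9.8 m/s² × 13520 m = 1.325×10^8 Pa = 132.5 MPa
Effective stress σ' = σ_v − P_p = 360.4 − 132.5 = 227.90 MPa = 33054 psi

33000 psi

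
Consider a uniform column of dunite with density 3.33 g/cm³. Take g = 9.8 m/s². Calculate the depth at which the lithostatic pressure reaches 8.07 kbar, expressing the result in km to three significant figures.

h = P/(ρg) = 8.07 kbar / (3330 kg/m³ × 9.8 m/s²) = 8.070×10^8 Pa / 32634 Pa/m = 24729 m
= 24.729 km

24.7 km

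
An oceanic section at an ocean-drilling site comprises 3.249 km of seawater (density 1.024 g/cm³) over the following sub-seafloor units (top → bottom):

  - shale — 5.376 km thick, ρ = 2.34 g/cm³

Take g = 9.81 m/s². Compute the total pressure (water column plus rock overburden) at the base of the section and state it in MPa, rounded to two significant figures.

160 MPa

seawater: 1024 kg/m³ × 9.81 m/s² × 3249 m = 3.264×10^7 Pa = 32.64 MPa
shale: 2340 kg/m³ × 9.81 m/s² × 5376 m = 1.234×10^8 Pa = 123.4 MPa
Total = 32.64 + 123.4 = 156.05 MPa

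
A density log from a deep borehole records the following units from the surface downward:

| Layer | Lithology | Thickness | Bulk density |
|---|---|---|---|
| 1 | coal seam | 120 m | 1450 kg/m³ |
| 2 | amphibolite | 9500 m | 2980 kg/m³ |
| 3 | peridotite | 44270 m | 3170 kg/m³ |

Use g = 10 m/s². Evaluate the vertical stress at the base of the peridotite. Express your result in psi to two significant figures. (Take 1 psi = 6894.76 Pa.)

240000 psi

coal seam: 1450 kg/m³ × 10 m/s² × 120 m = 1.740×10^6 Pa = 252.4 psi
amphibolite: 2980 kg/m³ × 10 m/s² × 9500 m = 2.831×10^8 Pa = 41060 psi
peridotite: 3170 kg/m³ × 10 m/s² × 44270 m = 1.403×10^9 Pa = 2.035×10^5 psi
Total = 252.4 + 41060 + 2.035×10^5 = 2.4485×10^5 psi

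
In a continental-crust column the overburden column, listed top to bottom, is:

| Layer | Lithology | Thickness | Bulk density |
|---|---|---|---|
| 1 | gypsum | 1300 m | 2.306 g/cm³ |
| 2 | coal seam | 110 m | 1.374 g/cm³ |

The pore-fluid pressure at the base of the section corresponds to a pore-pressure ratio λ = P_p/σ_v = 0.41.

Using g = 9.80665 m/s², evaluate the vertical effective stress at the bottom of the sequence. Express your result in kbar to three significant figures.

0.182 kbar

Overburden (lithostatic) stress σ_v:
gypsum: 2306 kg/m³ × 9.80665 m/s² × 1300 m = 2.940×10^7 Pa = 29.40 MPa
coal seam: 1374 kg/m³ × 9.80665 m/s² × 110 m = 1.482×10^6 Pa = 1.482 MPa
Total = 29.40 + 1.482 = 30.881 MPa
Pore pressure P_p = λ·σ_v = 0.41 × 30.88 MPa = 12.66 MPa
Effective stress σ' = σ_v − P_p = 30.88 − 12.66 = 18.220 MPa = 0.18220 kbar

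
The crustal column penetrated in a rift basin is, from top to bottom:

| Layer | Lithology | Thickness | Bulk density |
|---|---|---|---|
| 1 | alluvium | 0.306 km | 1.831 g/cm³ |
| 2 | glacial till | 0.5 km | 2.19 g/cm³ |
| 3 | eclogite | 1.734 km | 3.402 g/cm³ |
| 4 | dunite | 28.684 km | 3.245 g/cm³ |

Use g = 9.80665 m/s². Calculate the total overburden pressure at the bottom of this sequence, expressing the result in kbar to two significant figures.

alluvium: 1831 kg/m³ × 9.80665 m/s² × 306 m = 5.495×10^6 Pa = 0.05495 kbar
glacial till: 2190 kg/m³ × 9.80665 m/s² × 500 m = 1.074×10^7 Pa = 0.1074 kbar
eclogite: 3402 kg/m³ × 9.80665 m/s² × 1734 m = 5.785×10^7 Pa = 0.5785 kbar
dunite: 3245 kg/m³ × 9.80665 m/s² × 28684 m = 9.128×10^8 Pa = 9.128 kbar
Total = 0.05495 + 0.1074 + 0.5785 + 9.128 = 9.8688 kbar

9.9 kbar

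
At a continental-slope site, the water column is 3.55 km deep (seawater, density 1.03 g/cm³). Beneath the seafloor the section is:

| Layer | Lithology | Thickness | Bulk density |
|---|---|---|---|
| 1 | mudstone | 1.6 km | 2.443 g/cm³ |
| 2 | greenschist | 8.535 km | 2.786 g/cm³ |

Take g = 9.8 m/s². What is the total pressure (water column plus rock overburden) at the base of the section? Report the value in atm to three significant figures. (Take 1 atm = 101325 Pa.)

3030 atm

seawater: 1030 kg/m³ × 9.8 m/s² × 3550 m = 3.583×10^7 Pa = 353.7 atm
mudstone: 2443 kg/m³ × 9.8 m/s² × 1600 m = 3.831×10^7 Pa = 378.1 atm
greenschist: 2786 kg/m³ × 9.8 m/s² × 8535 m = 2.330×10^8 Pa = 2300 atm
Total = 353.7 + 378.1 + 2300 = 3031.5 atm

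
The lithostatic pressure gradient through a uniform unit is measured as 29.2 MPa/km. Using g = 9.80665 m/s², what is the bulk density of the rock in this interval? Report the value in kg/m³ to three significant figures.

2980 kg/m³

ρ = (dP/dz)/g = 29.2 MPa/km / 9.80665 m/s² = 29200 Pa/m / 9.80665 m/s² = 2977.6 kg/m³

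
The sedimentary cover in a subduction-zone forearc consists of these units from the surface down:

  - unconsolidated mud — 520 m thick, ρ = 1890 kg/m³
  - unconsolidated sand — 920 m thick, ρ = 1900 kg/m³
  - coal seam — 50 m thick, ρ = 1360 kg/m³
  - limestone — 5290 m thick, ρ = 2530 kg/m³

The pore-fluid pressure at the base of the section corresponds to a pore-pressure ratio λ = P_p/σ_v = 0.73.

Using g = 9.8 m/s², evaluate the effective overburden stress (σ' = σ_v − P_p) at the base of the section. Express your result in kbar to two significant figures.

Overburden (lithostatic) stress σ_v:
unconsolidated mud: 1890 kg/m³ × 9.8 m/s² × 520 m = 9.631×10^6 Pa = 9.631 MPa
unconsolidated sand: 1900 kg/m³ × 9.8 m/s² × 920 m = 1.713×10^7 Pa = 17.13 MPa
coal seam: 1360 kg/m³ × 9.8 m/s² × 50 m = 6.664×10^5 Pa = 0.6664 MPa
limestone: 2530 kg/m³ × 9.8 m/s² × 5290 m = 1.312×10^8 Pa = 131.2 MPa
Total = 9.631 + 17.13 + 0.6664 + 131.2 = 158.59 MPa
Pore pressure P_p = λ·σ_v = 0.73 × 158.6 MPa = 115.8 MPa
Effective stress σ' = σ_v − P_p = 158.6 − 115.8 = 42.819 MPa = 0.42819 kbar

0.43 kbar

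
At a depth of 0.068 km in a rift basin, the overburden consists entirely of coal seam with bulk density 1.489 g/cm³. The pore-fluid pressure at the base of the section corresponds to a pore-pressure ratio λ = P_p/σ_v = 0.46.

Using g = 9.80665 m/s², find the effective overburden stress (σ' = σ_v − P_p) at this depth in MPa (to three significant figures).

0.536 MPa

Overburden (lithostatic) stress σ_v:
coal seam: 1489 kg/m³ × 9.80665 m/s² × 68 m = 9.929×10^5 Pa = 0.9929 MPa
Pore pressure P_p = λ·σ_v = 0.46 × 0.9929 MPa = 0.4568 MPa
Effective stress σ' = σ_v − P_p = 0.9929 − 0.4568 = 0.53619 MPa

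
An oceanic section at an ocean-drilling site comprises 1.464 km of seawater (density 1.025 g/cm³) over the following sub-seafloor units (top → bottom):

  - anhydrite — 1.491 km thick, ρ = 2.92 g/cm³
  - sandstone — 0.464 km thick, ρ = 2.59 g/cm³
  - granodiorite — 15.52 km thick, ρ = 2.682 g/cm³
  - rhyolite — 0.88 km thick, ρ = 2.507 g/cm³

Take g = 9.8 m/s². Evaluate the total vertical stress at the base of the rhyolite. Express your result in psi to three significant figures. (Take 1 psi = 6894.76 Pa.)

72300 psi

seawater: 1025 kg/m³ × 9.8 m/s² × 1464 m = 1.471×10^7 Pa = 2133 psi
anhydrite: 2920 kg/m³ × 9.8 m/s² × 1491 m = 4.267×10^7 Pa = 6188 psi
sandstone: 2590 kg/m³ × 9.8 m/s² × 464 m = 1.178×10^7 Pa = 1708 psi
granodiorite: 2682 kg/m³ × 9.8 m/s² × 15520 m = 4.079×10^8 Pa = 59164 psi
rhyolite: 2507 kg/m³ × 9.8 m/s² × 880 m = 2.162×10^7 Pa = 3136 psi
Total = 2133 + 6188 + 1708 + 59164 + 3136 = 72329 psi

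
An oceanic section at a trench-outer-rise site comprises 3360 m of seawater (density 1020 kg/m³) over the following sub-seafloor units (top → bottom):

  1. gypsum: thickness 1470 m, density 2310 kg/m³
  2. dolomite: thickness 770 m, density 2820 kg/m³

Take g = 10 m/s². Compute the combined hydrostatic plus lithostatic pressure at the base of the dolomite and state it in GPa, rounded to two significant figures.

0.090 GPa

seawater: 1020 kg/m³ × 10 m/s² × 3360 m = 3.427×10^7 Pa = 0.03427 GPa
gypsum: 2310 kg/m³ × 10 m/s² × 1470 m = 3.396×10^7 Pa = 0.03396 GPa
dolomite: 2820 kg/m³ × 10 m/s² × 770 m = 2.171×10^7 Pa = 0.02171 GPa
Total = 0.03427 + 0.03396 + 0.02171 = 0.089943 GPa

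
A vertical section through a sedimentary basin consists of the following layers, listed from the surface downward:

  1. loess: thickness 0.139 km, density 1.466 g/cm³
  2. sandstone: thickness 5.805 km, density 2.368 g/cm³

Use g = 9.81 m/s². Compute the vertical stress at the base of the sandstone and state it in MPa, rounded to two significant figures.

140 MPa

loess: 1466 kg/m³ × 9.81 m/s² × 139 m = 1.999×10^6 Pa = 1.999 MPa
sandstone: 2368 kg/m³ × 9.81 m/s² × 5805 m = 1.349×10^8 Pa = 134.9 MPa
Total = 1.999 + 134.9 = 136.85 MPa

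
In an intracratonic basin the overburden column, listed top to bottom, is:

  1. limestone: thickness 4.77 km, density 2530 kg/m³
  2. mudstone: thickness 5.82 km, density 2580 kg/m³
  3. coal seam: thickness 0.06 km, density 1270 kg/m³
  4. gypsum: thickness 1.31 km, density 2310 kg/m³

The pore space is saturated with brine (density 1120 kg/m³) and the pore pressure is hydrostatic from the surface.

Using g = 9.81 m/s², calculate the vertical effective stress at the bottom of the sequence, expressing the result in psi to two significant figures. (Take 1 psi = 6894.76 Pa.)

Overburden (lithostatic) stress σ_v:
limestone: 2530 kg/m³ × 9.81 m/s² × 4770 m = 1.184×10^8 Pa = 118.4 MPa
mudstone: 2580 kg/m³ × 9.81 m/s² × 5820 m = 1.473×10^8 Pa = 147.3 MPa
coal seam: 1270 kg/m³ × 9.81 m/s² × 60 m = 7.475×10^5 Pa = 0.7475 MPa
gypsum: 2310 kg/m³ × 9.81 m/s² × 1310 m = 2.969×10^7 Pa = 29.69 MPa
Total = 118.4 + 147.3 + 0.7475 + 29.69 = 296.12 MPa
Pore pressure P_p = 1120 kg/m³ × 9.81 m/s² × 11960 m = 1.314×10^8 Pa = 131.4 MPa
Effective stress σ' = σ_v − P_p = 296.1 − 131.4 = 164.72 MPa = 23890 psi

24000 psi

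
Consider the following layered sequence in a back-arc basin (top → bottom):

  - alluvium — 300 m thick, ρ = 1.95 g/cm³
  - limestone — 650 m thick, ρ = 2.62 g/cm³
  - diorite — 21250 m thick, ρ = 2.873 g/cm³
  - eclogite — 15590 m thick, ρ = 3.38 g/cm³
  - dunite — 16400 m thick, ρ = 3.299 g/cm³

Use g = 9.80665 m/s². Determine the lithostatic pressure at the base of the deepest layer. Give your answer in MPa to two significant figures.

alluvium: 1950 kg/m³ × 9.80665 m/s² × 300 m = 5.737×10^6 Pa = 5.737 MPa
limestone: 2620 kg/m³ × 9.80665 m/s² × 650 m = 1.670×10^7 Pa = 16.70 MPa
diorite: 2873 kg/m³ × 9.80665 m/s² × 21250 m = 5.987×10^8 Pa = 598.7 MPa
eclogite: 3380 kg/m³ × 9.80665 m/s² × 15590 m = 5.168×10^8 Pa = 516.8 MPa
dunite: 3299 kg/m³ × 9.80665 m/s² × 16400 m = 5.306×10^8 Pa = 530.6 MPa
Total = 5.737 + 16.70 + 598.7 + 516.8 + 530.6 = 1668.5 MPa

1700 MPa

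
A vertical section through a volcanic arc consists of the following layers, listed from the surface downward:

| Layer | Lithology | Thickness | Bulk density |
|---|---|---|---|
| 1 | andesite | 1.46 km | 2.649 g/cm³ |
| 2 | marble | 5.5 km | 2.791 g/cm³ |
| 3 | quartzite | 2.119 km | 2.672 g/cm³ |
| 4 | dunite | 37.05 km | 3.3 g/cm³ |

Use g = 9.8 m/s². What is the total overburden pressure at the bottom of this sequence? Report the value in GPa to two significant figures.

andesite: 2649 kg/m³ × 9.8 m/s² × 1460 m = 3.790×10^7 Pa = 0.03790 GPa
marble: 2791 kg/m³ × 9.8 m/s² × 5500 m = 1.504×10^8 Pa = 0.1504 GPa
quartzite: 2672 kg/m³ × 9.8 m/s² × 2119 m = 5.549×10^7 Pa = 0.05549 GPa
dunite: 3300 kg/m³ × 9.8 m/s² × 37050 m = 1.198×10^9 Pa = 1.198 GPa
Total = 0.03790 + 0.1504 + 0.05549 + 1.198 = 1.4420 GPa

1.4 GPa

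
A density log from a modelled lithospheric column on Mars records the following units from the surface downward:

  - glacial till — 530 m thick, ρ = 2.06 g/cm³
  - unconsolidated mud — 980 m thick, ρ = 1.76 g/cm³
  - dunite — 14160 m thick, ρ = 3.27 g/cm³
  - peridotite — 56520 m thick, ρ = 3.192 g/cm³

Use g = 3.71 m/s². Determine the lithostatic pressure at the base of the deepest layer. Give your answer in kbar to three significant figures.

8.52 kbar

glacial till: 2060 kg/m³ × 3.71 m/s² × 530 m = 4.051×10^6 Pa = 0.04051 kbar
unconsolidated mud: 1760 kg/m³ × 3.71 m/s² × 980 m = 6.399×10^6 Pa = 0.06399 kbar
dunite: 3270 kg/m³ × 3.71 m/s² × 14160 m = 1.718×10^8 Pa = 1.718 kbar
peridotite: 3192 kg/m³ × 3.71 m/s² × 56520 m = 6.693×10^8 Pa = 6.693 kbar
Total = 0.04051 + 0.06399 + 1.718 + 6.693 = 8.5156 kbar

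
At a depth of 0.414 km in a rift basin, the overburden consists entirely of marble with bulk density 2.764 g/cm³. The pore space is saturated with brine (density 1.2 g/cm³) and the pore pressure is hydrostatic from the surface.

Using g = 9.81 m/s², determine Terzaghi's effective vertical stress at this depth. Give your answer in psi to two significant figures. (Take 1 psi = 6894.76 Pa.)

Overburden (lithostatic) stress σ_v:
marble: 2764 kg/m³ × 9.81 m/s² × 414 m = 1.123×10^7 Pa = 11.23 MPa
Pore pressure P_p = 1200 kg/m³ × 9.81 m/s² × 414 m = 4.874×10^6 Pa = 4.874 MPa
Effective stress σ' = σ_v − P_p = 11.23 − 4.874 = 6.3519 MPa = 921.27 psi

920 psi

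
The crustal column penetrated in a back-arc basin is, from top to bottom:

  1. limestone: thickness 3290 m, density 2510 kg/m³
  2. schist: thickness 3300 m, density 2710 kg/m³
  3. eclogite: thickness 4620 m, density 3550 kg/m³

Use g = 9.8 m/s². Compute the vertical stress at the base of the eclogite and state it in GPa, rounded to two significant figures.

0.33 GPa

limestone: 2510 kg/m³ × 9.8 m/s² × 3290 m = 8.093×10^7 Pa = 0.08093 GPa
schist: 2710 kg/m³ × 9.8 m/s² × 3300 m = 8.764×10^7 Pa = 0.08764 GPa
eclogite: 3550 kg/m³ × 9.8 m/s² × 4620 m = 1.607×10^8 Pa = 0.1607 GPa
Total = 0.08093 + 0.08764 + 0.1607 = 0.32930 GPa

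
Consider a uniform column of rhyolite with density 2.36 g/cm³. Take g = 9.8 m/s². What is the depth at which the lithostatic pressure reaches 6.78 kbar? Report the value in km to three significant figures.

29.3 km

h = P/(ρg) = 6.78 kbar / (2360 kg/m³ × 9.8 m/s²) = 6.780×10^8 Pa / 23128 Pa/m = 29315 m
= 29.315 km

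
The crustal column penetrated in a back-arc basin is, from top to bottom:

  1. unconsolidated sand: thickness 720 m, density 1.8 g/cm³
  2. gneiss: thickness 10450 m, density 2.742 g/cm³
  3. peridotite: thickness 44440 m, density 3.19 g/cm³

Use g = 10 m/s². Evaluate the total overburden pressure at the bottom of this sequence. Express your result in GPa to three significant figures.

1.72 GPa

unconsolidated sand: 1800 kg/m³ × 10 m/s² × 720 m = 1.296×10^7 Pa = 0.01296 GPa
gneiss: 2742 kg/m³ × 10 m/s² × 10450 m = 2.865×10^8 Pa = 0.2865 GPa
peridotite: 3190 kg/m³ × 10 m/s² × 44440 m = 1.418×10^9 Pa = 1.418 GPa
Total = 0.01296 + 0.2865 + 1.418 = 1.7171 GPa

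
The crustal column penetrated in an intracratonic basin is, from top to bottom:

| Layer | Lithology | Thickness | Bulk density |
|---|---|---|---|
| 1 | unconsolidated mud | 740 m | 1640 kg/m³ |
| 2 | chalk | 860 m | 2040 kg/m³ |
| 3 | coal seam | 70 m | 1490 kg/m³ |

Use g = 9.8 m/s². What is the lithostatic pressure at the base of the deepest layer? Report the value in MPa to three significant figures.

unconsolidated mud: 1640 kg/m³ × 9.8 m/s² × 740 m = 1.189×10^7 Pa = 11.89 MPa
chalk: 2040 kg/m³ × 9.8 m/s² × 860 m = 1.719×10^7 Pa = 17.19 MPa
coal seam: 1490 kg/m³ × 9.8 m/s² × 70 m = 1.022×10^6 Pa = 1.022 MPa
Total = 11.89 + 17.19 + 1.022 = 30.109 MPa

30.1 MPa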